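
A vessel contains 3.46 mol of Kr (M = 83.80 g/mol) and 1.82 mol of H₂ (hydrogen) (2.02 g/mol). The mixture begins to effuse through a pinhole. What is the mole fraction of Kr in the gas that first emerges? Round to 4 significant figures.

0.2279

Effusion rate of each component ∝ n_i/√M_i (partial pressure × 1/√M).
x_Kr(eff) = (n_Kr/√M_Kr) / (n_Kr/√M_Kr + n_H₂/√M_H₂)
= (3.46/√83.80) / (3.46/√83.80 + 1.82/√2.02) = 0.3780/(0.3780 + 1.281) = 0.2279.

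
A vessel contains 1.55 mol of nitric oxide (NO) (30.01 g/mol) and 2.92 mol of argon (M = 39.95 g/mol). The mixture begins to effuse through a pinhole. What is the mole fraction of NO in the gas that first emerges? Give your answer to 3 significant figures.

0.380

The effusion rate of species i is ∝ p_i/√M_i ∝ n_i/√M_i.
So x_NO in the escaping gas = (n_NO/√M_NO) / Σ(n_i/√M_i)
= (1.55/√30.01) / (1.55/√30.01 + 2.92/√39.95) = 0.2829/(0.2829 + 0.4620) = 0.380.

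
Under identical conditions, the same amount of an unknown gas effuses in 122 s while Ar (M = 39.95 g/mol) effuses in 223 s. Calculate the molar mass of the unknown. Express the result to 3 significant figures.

By Graham's law, t_X/t_Ar = √(M_X/M_Ar).
122/223 = 0.5471 = √(M_X/39.95)
M_X = 39.95 × 0.5471² = 39.95 × 0.2993 = 12.0 g/mol

12.0 g/mol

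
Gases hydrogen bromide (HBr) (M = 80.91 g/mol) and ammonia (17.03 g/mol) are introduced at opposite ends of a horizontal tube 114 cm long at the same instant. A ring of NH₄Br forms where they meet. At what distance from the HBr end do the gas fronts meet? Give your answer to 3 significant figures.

In equal time, each gas travels a distance ∝ its rate ∝ 1/√M, so d_HBr/d_NH₃ = √(M_NH₃/M_HBr) = √(17.03/80.91) = 0.4588.
With d_HBr + d_NH₃ = 114 cm, d_NH₃ = 114/(1 + 0.4588) = 78.15 cm.
d_HBr = 114 − 78.15 = 35.9 cm.

35.9 cm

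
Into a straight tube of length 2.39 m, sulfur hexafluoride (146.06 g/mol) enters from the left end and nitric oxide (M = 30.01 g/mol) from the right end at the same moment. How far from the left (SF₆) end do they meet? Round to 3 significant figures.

The fronts meet when d_SF₆ + d_NO = L with d_SF₆/d_NO = √(M_NO/M_SF₆) (Graham's law). Here √(M_NO/M_SF₆) = √(30.01/146.06) = 0.4533.
With d_SF₆ + d_NO = 2.39 m, d_NO = 2.39/(1 + 0.4533) = 1.645 m.
d_SF₆ = 2.39 − 1.645 = 0.745 m.

0.745 m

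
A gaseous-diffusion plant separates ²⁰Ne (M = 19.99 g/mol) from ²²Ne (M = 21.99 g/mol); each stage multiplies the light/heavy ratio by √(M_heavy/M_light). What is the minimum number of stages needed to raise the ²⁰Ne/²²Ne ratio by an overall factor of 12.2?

With α = √(21.99/19.99) per stage, ln α = ½ ln(1.10005) = 0.04768.
Need α^N ≥ 12.2 ⇒ N ≥ ln(12.2) / ln α = 2.501 / 0.04768 = 52.47.
So at least 53 stages are needed.

53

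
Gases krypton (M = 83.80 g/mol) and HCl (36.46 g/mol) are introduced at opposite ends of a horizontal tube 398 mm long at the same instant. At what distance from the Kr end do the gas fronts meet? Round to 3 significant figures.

158 mm

In equal time, each gas travels a distance ∝ its rate ∝ 1/√M, so d_Kr/d_HCl = √(M_HCl/M_Kr) = √(36.46/83.80) = 0.6596.
With d_Kr + d_HCl = 398 mm, d_HCl = 398/(1 + 0.6596) = 239.8 mm.
d_Kr = 398 − 239.8 = 158 mm.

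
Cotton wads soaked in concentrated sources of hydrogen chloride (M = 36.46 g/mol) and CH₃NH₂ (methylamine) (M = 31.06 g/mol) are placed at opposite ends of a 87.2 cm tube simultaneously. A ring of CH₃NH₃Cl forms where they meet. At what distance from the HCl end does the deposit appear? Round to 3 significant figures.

41.9 cm

The fronts meet when d_HCl + d_CH₃NH₂ = L with d_HCl/d_CH₃NH₂ = √(M_CH₃NH₂/M_HCl) (Graham's law). Here √(M_CH₃NH₂/M_HCl) = √(31.06/36.46) = 0.9230.
With d_HCl + d_CH₃NH₂ = 87.2 cm, d_CH₃NH₂ = 87.2/(1 + 0.9230) = 45.35 cm.
d_HCl = 87.2 − 45.35 = 41.9 cm.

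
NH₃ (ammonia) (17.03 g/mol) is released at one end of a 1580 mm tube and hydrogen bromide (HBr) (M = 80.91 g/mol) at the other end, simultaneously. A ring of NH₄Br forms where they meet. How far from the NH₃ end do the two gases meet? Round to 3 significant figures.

The fronts meet when d_NH₃ + d_HBr = L with d_NH₃/d_HBr = √(M_HBr/M_NH₃) (Graham's law). Here √(M_HBr/M_NH₃) = √(80.91/17.03) = 2.180.
With d_NH₃ + d_HBr = 1580 mm, d_HBr = 1580/(1 + 2.180) = 496.9 mm.
d_NH₃ = 1580 − 496.9 = 1080 mm.

1080 mm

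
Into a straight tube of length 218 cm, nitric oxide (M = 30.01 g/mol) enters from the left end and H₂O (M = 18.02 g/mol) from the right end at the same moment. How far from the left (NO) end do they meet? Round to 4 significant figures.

Distances travelled in equal time are proportional to diffusion rates, so d_NO/d_H₂O = √(M_H₂O/M_NO) = √(18.02/30.01) = 0.7749.
With d_NO + d_H₂O = 218 cm, d_H₂O = 218/(1 + 0.7749) = 122.8 cm.
d_NO = 218 − 122.8 = 95.18 cm.

95.18 cm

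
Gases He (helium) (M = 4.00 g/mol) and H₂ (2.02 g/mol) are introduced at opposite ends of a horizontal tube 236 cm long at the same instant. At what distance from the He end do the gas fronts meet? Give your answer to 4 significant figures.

The fronts meet when d_He + d_H₂ = L with d_He/d_H₂ = √(M_H₂/M_He) (Graham's law). Here √(M_H₂/M_He) = √(2.02/4.00) = 0.7106.
With d_He + d_H₂ = 236 cm, d_H₂ = 236/(1 + 0.7106) = 138.0 cm.
d_He = 236 − 138.0 = 98.04 cm.

98.04 cm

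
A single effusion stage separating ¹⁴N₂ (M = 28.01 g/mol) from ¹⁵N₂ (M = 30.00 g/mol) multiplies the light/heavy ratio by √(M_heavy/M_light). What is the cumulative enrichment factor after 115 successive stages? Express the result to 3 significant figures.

51.8

The single-stage factor is √(M_heavy/M_light), so 115 stages give [√(30.00/28.01)]^115 = (30.00/28.01)^(115/2).
= 1.07105^(115/2) = 51.8.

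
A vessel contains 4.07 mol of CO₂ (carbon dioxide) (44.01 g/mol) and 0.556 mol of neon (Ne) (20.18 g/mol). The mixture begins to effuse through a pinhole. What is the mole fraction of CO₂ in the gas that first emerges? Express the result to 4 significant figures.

0.8321

Rate_i ∝ x_i/√M_i (Graham's law weighted by mole fraction), so the effusate composition follows n_i/√M_i.
x_CO₂(eff) = (n_CO₂/√M_CO₂) / (n_CO₂/√M_CO₂ + n_Ne/√M_Ne)
= (4.07/√44.01) / (4.07/√44.01 + 0.556/√20.18) = 0.6135/(0.6135 + 0.1238) = 0.8321.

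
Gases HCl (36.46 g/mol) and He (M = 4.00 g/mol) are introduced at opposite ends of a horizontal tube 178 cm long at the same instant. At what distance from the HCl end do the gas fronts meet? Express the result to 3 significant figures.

44.3 cm

Distances travelled in equal time are proportional to diffusion rates, so d_HCl/d_He = √(M_He/M_HCl) = √(4.00/36.46) = 0.3312.
With d_HCl + d_He = 178 cm, d_He = 178/(1 + 0.3312) = 133.7 cm.
d_HCl = 178 − 133.7 = 44.3 cm.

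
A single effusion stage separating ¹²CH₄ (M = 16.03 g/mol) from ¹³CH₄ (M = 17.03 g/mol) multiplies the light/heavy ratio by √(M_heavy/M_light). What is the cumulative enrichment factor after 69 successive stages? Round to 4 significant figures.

8.067

The single-stage factor is √(M_heavy/M_light), so 69 stages give [√(17.03/16.03)]^69 = (17.03/16.03)^(69/2).
= 1.06238^(69/2) = 8.067.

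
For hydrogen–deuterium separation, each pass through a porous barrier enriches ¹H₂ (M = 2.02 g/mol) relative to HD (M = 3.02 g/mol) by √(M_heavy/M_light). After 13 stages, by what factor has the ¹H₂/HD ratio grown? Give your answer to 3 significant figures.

13.7

After 13 stages the ratio has grown by (√(3.02/2.02))^13 = (3.02/2.02)^(13/2).
= 1.49505^(13/2) = 13.7.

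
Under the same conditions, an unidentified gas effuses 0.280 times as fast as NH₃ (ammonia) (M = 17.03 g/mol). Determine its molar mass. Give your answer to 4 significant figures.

217.2 g/mol

By Graham's law, rate_X/rate_NH₃ = √(M_NH₃/M_X).
0.280 = √(17.03/M_X)
M_X = 17.03 / 0.280² = 17.03 / 0.07840 = 217.2 g/mol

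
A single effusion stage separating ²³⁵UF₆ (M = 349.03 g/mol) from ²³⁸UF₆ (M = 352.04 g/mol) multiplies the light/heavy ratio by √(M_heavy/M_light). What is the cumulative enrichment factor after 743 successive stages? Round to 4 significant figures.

Overall factor = α^743 with α = √(352.04/349.03), i.e. (352.04/349.03)^(743/2).
= 1.00862^(743/2) = 24.29.

24.29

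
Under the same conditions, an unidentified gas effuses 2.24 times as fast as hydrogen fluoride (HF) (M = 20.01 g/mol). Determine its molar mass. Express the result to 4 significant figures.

From Graham's law, rate_X/rate_HF = √(M_HF/M_X).
2.24 = √(20.01/M_X)
M_X = 20.01 / 2.24² = 20.01 / 5.018 = 3.988 g/mol

3.988 g/mol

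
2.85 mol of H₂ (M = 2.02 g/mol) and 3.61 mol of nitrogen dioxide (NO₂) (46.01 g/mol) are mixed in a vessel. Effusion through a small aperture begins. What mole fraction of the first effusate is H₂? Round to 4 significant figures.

0.7903

Each component's effusion rate ∝ (its partial pressure)·(1/√M) ∝ n_i/√M_i.
So x_H₂ in the escaping gas = (n_H₂/√M_H₂) / Σ(n_i/√M_i)
= (2.85/√2.02) / (2.85/√2.02 + 3.61/√46.01) = 2.005/(2.005 + 0.5322) = 0.7903.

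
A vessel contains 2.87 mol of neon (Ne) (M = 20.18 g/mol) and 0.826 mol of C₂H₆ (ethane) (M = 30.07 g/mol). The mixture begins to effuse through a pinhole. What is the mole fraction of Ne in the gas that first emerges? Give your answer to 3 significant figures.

The effusion rate of species i is ∝ p_i/√M_i ∝ n_i/√M_i.
Mole fraction of Ne in the effusate = (n_Ne/√M_Ne) / (n_Ne/√M_Ne + n_C₂H₆/√M_C₂H₆)
= (2.87/√20.18) / (2.87/√20.18 + 0.826/√30.07) = 0.6389/(0.6389 + 0.1506) = 0.809.

0.809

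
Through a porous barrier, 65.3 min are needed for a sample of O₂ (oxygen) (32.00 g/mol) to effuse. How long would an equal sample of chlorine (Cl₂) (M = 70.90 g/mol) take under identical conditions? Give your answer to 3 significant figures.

97.2 min

By Graham's law, t_Cl₂/t_O₂ = √(M_Cl₂/M_O₂) = √(70.90/32.00) = √2.216 = 1.488.
So the time for Cl₂ is 65.3 × 1.488 = 97.2 min.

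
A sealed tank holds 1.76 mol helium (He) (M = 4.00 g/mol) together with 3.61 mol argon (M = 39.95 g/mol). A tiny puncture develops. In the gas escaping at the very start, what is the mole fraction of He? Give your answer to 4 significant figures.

0.6064

The effusion rate of species i is ∝ p_i/√M_i ∝ n_i/√M_i.
Mole fraction of He in the effusate = (n_He/√M_He) / (n_He/√M_He + n_Ar/√M_Ar)
= (1.76/√4.00) / (1.76/√4.00 + 3.61/√39.95) = 0.8800/(0.8800 + 0.5711) = 0.6064.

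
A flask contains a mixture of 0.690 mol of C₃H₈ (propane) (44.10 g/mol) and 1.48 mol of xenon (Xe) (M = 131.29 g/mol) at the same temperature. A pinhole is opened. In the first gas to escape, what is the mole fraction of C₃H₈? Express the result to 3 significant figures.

Each component's effusion rate ∝ (its partial pressure)·(1/√M) ∝ n_i/√M_i.
So x_C₃H₈ in the escaping gas = (n_C₃H₈/√M_C₃H₈) / Σ(n_i/√M_i)
= (0.690/√44.10) / (0.690/√44.10 + 1.48/√131.29) = 0.1039/(0.1039 + 0.1292) = 0.446.

0.446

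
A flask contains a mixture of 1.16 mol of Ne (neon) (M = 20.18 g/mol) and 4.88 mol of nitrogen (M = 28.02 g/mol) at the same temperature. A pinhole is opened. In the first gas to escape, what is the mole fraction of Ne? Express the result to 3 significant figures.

The effusion rate of species i is ∝ p_i/√M_i ∝ n_i/√M_i.
Mole fraction of Ne in the effusate = (n_Ne/√M_Ne) / (n_Ne/√M_Ne + n_N₂/√M_N₂)
= (1.16/√20.18) / (1.16/√20.18 + 4.88/√28.02) = 0.2582/(0.2582 + 0.9219) = 0.219.

0.219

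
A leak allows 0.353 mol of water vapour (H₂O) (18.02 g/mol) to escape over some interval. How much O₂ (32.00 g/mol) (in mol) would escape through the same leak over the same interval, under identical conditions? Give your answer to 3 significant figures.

0.265 mol

Since effusion rate ∝ 1/√M, rate_O₂/rate_H₂O = √(M_H₂O/M_O₂) = √(18.02/32.00) = √0.5631 = 0.7504.
So the amount for O₂ is 0.353 × 0.7504 = 0.265 mol.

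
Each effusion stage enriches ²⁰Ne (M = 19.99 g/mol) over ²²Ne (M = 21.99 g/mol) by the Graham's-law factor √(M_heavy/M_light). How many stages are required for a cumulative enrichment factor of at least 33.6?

74

Per stage α = (21.99/19.99)^(1/2) = 1.10005^0.5, giving ln α = 0.04768.
Need α^N ≥ 33.6 ⇒ N ≥ ln(33.6) / ln α = 3.515 / 0.04768 = 73.71.
Minimum whole number of stages: N = 74.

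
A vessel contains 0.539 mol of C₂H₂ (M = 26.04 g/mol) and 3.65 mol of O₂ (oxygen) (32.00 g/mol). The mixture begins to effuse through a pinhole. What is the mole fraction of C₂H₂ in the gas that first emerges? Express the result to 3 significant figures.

Rate_i ∝ x_i/√M_i (Graham's law weighted by mole fraction), so the effusate composition follows n_i/√M_i.
So x_C₂H₂ in the escaping gas = (n_C₂H₂/√M_C₂H₂) / Σ(n_i/√M_i)
= (0.539/√26.04) / (0.539/√26.04 + 3.65/√32.00) = 0.1056/(0.1056 + 0.6452) = 0.141.

0.141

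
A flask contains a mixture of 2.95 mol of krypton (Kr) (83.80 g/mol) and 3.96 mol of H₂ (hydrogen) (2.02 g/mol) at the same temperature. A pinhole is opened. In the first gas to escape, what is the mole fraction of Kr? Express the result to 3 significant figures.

Rate_i ∝ x_i/√M_i (Graham's law weighted by mole fraction), so the effusate composition follows n_i/√M_i.
Mole fraction of Kr in the effusate = (n_Kr/√M_Kr) / (n_Kr/√M_Kr + n_H₂/√M_H₂)
= (2.95/√83.80) / (2.95/√83.80 + 3.96/√2.02) = 0.3223/(0.3223 + 2.786) = 0.104.

0.104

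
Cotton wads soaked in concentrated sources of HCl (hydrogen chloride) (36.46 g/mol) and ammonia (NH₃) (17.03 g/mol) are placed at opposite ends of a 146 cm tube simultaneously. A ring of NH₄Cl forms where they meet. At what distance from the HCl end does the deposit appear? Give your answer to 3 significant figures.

59.3 cm

Distances travelled in equal time are proportional to diffusion rates, so d_HCl/d_NH₃ = √(M_NH₃/M_HCl) = √(17.03/36.46) = 0.6834.
With d_HCl + d_NH₃ = 146 cm, d_NH₃ = 146/(1 + 0.6834) = 86.73 cm.
d_HCl = 146 − 86.73 = 59.3 cm.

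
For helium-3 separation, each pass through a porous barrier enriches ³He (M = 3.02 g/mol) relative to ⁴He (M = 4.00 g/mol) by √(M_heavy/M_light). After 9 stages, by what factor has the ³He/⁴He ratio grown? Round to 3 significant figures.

Each stage multiplies the ratio by α = √(4.00/3.02), so after 9 stages the overall factor is α^9 = (4.00/3.02)^(9/2).
= 1.32450^(9/2) = 3.54.

3.54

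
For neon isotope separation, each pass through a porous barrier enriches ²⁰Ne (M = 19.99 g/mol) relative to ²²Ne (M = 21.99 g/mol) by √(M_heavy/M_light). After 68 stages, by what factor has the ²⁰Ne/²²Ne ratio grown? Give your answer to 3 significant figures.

Overall factor = α^68 with α = √(21.99/19.99), i.e. (21.99/19.99)^(68/2).
= 1.10005^34 = 25.6.

25.6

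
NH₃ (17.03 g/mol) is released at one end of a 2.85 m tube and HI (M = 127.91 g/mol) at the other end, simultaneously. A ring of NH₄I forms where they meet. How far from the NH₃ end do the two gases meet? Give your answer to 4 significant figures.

Distances travelled in equal time are proportional to diffusion rates, so d_NH₃/d_HI = √(M_HI/M_NH₃) = √(127.91/17.03) = 2.741.
With d_NH₃ + d_HI = 2.85 m, d_HI = 2.85/(1 + 2.741) = 0.7619 m.
d_NH₃ = 2.85 − 0.7619 = 2.088 m.

2.088 m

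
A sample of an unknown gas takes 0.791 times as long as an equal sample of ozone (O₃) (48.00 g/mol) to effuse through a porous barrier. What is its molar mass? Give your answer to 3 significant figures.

30.0 g/mol

By Graham's law, t_X/t_O₃ = √(M_X/M_O₃).
0.791 = √(M_X/48.00)
M_X = 48.00 × 0.791² = 48.00 × 0.6257 = 30.0 g/mol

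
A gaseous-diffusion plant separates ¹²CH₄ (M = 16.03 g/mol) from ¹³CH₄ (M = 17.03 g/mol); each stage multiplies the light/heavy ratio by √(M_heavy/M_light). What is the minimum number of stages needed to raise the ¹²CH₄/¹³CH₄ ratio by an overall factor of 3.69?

44

Single-stage factor α = √(17.03/16.03), so ln α = ½ ln(1.06238) = 0.03026.
Need α^N ≥ 3.69 ⇒ N ≥ ln(3.69) / ln α = 1.306 / 0.03026 = 43.15.
So at least 44 stages are needed.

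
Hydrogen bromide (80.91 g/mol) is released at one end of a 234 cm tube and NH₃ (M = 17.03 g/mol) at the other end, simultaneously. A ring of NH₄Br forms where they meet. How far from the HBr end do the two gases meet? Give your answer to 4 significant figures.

73.59 cm

Distances travelled in equal time are proportional to diffusion rates, so d_HBr/d_NH₃ = √(M_NH₃/M_HBr) = √(17.03/80.91) = 0.4588.
With d_HBr + d_NH₃ = 234 cm, d_NH₃ = 234/(1 + 0.4588) = 160.4 cm.
d_HBr = 234 − 160.4 = 73.59 cm.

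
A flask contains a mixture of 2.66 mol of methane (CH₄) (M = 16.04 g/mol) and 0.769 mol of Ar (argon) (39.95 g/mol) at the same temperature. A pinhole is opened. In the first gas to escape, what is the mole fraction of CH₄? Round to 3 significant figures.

The effusion rate of species i is ∝ p_i/√M_i ∝ n_i/√M_i.
x_CH₄(eff) = (n_CH₄/√M_CH₄) / (n_CH₄/√M_CH₄ + n_Ar/√M_Ar)
= (2.66/√16.04) / (2.66/√16.04 + 0.769/√39.95) = 0.6642/(0.6642 + 0.1217) = 0.845.

0.845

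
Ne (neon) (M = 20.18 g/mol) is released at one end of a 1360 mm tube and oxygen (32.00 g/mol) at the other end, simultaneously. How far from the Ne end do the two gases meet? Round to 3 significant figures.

758 mm

Distances travelled in equal time are proportional to diffusion rates, so d_Ne/d_O₂ = √(M_O₂/M_Ne) = √(32.00/20.18) = 1.259.
With d_Ne + d_O₂ = 1360 mm, d_O₂ = 1360/(1 + 1.259) = 602.0 mm.
d_Ne = 1360 − 602.0 = 758 mm.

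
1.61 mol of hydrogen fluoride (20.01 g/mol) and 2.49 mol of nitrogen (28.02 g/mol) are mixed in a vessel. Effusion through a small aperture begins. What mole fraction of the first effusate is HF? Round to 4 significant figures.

Rate_i ∝ x_i/√M_i (Graham's law weighted by mole fraction), so the effusate composition follows n_i/√M_i.
Mole fraction of HF in the effusate = (n_HF/√M_HF) / (n_HF/√M_HF + n_N₂/√M_N₂)
= (1.61/√20.01) / (1.61/√20.01 + 2.49/√28.02) = 0.3599/(0.3599 + 0.4704) = 0.4335.

0.4335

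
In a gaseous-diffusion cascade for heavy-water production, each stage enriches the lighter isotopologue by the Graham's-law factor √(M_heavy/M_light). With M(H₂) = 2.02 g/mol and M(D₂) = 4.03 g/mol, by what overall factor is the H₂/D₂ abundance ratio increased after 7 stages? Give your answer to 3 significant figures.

Overall factor = α^7 with α = √(4.03/2.02), i.e. (4.03/2.02)^(7/2).
= 1.99505^(7/2) = 11.2.

11.2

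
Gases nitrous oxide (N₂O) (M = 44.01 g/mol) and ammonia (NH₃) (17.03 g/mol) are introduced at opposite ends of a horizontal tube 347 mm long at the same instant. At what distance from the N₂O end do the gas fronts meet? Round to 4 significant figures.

Graham's law gives d_N₂O/d_NH₃ = rate_N₂O/rate_NH₃ = √(M_NH₃/M_N₂O) = √(17.03/44.01) = 0.6221.
With d_N₂O + d_NH₃ = 347 mm, d_NH₃ = 347/(1 + 0.6221) = 213.9 mm.
d_N₂O = 347 − 213.9 = 133.1 mm.

133.1 mm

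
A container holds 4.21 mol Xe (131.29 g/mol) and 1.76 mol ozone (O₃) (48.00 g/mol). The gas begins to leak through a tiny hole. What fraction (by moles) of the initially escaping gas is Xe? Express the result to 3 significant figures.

Effusion rate of each component ∝ n_i/√M_i (partial pressure × 1/√M).
So x_Xe in the escaping gas = (n_Xe/√M_Xe) / Σ(n_i/√M_i)
= (4.21/√131.29) / (4.21/√131.29 + 1.76/√48.00) = 0.3674/(0.3674 + 0.2540) = 0.591.

0.591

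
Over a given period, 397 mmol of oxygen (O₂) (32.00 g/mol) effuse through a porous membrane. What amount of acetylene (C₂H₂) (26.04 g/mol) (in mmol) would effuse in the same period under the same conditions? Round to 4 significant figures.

440.1 mmol

Since effusion rate ∝ 1/√M, rate_C₂H₂/rate_O₂ = √(M_O₂/M_C₂H₂) = √(32.00/26.04) = √1.229 = 1.109.
So the amount for C₂H₂ is 397 × 1.109 = 440.1 mmol.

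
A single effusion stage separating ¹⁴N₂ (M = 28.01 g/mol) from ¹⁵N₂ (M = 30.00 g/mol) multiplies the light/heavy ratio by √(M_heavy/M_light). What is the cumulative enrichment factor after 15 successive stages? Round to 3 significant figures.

1.67

Overall factor = α^15 with α = √(30.00/28.01), i.e. (30.00/28.01)^(15/2).
= 1.07105^(15/2) = 1.67.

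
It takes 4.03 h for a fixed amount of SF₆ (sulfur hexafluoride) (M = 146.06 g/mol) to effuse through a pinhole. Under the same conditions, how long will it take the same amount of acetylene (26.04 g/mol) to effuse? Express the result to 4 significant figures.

1.702 h

Graham's law gives t_C₂H₂/t_SF₆ = √(M_C₂H₂/M_SF₆) = √(26.04/146.06) = √0.1783 = 0.4222.
So the time for C₂H₂ is 4.03 × 0.4222 = 1.702 h.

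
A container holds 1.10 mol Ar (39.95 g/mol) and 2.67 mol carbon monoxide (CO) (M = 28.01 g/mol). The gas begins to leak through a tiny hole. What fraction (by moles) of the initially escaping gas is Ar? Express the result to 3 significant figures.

Effusion rate of each component ∝ n_i/√M_i (partial pressure × 1/√M).
Mole fraction of Ar in the effusate = (n_Ar/√M_Ar) / (n_Ar/√M_Ar + n_CO/√M_CO)
= (1.10/√39.95) / (1.10/√39.95 + 2.67/√28.01) = 0.1740/(0.1740 + 0.5045) = 0.256.

0.256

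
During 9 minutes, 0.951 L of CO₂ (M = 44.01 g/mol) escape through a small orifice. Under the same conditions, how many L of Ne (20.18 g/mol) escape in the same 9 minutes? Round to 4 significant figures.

Since effusion rate ∝ 1/√M, rate_Ne/rate_CO₂ = √(M_CO₂/M_Ne) = √(44.01/20.18) = √2.181 = 1.477.
So the volume for Ne is 0.951 × 1.477 = 1.404 L.

1.404 L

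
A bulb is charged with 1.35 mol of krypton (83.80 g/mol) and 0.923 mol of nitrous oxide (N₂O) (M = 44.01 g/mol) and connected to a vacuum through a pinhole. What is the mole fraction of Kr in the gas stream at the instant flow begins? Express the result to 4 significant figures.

Each component's effusion rate ∝ (its partial pressure)·(1/√M) ∝ n_i/√M_i.
So x_Kr in the escaping gas = (n_Kr/√M_Kr) / Σ(n_i/√M_i)
= (1.35/√83.80) / (1.35/√83.80 + 0.923/√44.01) = 0.1475/(0.1475 + 0.1391) = 0.5146.

0.5146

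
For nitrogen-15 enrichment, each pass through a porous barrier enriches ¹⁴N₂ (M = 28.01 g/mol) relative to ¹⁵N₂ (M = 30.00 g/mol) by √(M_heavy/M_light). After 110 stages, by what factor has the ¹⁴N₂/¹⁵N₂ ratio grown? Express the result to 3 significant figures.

The single-stage factor is √(M_heavy/M_light), so 110 stages give [√(30.00/28.01)]^110 = (30.00/28.01)^(110/2).
= 1.07105^55 = 43.6.

43.6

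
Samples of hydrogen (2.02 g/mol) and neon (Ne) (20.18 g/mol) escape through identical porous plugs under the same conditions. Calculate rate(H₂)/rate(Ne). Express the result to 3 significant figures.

Graham's law gives rate_H₂/rate_Ne = √(M_Ne/M_H₂) = √(20.18/2.02) = √9.990 = 3.16.

3.16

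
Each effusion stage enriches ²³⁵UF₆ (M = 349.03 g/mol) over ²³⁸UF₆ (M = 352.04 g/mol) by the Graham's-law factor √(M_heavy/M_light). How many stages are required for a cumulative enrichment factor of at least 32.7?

813

Single-stage factor α = √(352.04/349.03), so ln α = ½ ln(1.00862) = 0.004293.
Need α^N ≥ 32.7 ⇒ N ≥ ln(32.7) / ln α = 3.487 / 0.004293 = 812.25.
So at least 813 stages are needed.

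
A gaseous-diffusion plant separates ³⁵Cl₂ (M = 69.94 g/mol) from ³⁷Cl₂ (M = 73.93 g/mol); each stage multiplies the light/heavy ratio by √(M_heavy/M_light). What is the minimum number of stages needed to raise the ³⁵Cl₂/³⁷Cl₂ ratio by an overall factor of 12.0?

90

Single-stage factor α = √(73.93/69.94), so ln α = ½ ln(1.05705) = 0.02774.
Need α^N ≥ 12.0 ⇒ N ≥ ln(12.0) / ln α = 2.485 / 0.02774 = 89.58.
Rounding up, N = 90 stages.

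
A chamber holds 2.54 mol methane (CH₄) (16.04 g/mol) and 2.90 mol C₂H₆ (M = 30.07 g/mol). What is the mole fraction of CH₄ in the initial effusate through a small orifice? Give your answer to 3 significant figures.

0.545

Each component's effusion rate ∝ (its partial pressure)·(1/√M) ∝ n_i/√M_i.
Mole fraction of CH₄ in the effusate = (n_CH₄/√M_CH₄) / (n_CH₄/√M_CH₄ + n_C₂H₆/√M_C₂H₆)
= (2.54/√16.04) / (2.54/√16.04 + 2.90/√30.07) = 0.6342/(0.6342 + 0.5288) = 0.545.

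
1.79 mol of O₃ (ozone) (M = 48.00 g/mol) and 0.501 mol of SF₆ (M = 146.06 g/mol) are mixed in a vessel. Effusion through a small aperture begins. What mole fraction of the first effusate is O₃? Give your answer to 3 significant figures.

Rate_i ∝ x_i/√M_i (Graham's law weighted by mole fraction), so the effusate composition follows n_i/√M_i.
x_O₃(eff) = (n_O₃/√M_O₃) / (n_O₃/√M_O₃ + n_SF₆/√M_SF₆)
= (1.79/√48.00) / (1.79/√48.00 + 0.501/√146.06) = 0.2584/(0.2584 + 0.04145) = 0.862.

0.862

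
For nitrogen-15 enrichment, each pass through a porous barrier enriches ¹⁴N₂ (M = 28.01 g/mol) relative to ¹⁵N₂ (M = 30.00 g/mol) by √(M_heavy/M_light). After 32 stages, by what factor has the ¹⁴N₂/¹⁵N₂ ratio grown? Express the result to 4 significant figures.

Each stage multiplies the ratio by α = √(30.00/28.01), so after 32 stages the overall factor is α^32 = (30.00/28.01)^(32/2).
= 1.07105^16 = 2.999.

2.999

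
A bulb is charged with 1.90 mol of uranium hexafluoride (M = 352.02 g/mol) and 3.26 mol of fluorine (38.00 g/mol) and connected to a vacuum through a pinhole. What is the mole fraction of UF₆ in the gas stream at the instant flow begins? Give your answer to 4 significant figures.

Effusion rate of each component ∝ n_i/√M_i (partial pressure × 1/√M).
x_UF₆(eff) = (n_UF₆/√M_UF₆) / (n_UF₆/√M_UF₆ + n_F₂/√M_F₂)
= (1.90/√352.02) / (1.90/√352.02 + 3.26/√38.00) = 0.1013/(0.1013 + 0.5288) = 0.1607.

0.1607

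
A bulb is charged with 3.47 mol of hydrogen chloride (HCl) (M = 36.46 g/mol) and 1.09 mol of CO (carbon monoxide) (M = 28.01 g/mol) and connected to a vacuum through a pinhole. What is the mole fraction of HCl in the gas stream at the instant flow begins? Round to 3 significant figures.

Effusion rate of each component ∝ n_i/√M_i (partial pressure × 1/√M).
Mole fraction of HCl in the effusate = (n_HCl/√M_HCl) / (n_HCl/√M_HCl + n_CO/√M_CO)
= (3.47/√36.46) / (3.47/√36.46 + 1.09/√28.01) = 0.5747/(0.5747 + 0.2060) = 0.736.

0.736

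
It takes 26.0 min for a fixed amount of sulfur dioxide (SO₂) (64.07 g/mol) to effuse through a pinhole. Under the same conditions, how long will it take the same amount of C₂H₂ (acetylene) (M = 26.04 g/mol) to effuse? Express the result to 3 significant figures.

16.6 min

From Graham's law, t_C₂H₂/t_SO₂ = √(M_C₂H₂/M_SO₂) = √(26.04/64.07) = √0.4064 = 0.6375.
So the time for C₂H₂ is 26.0 × 0.6375 = 16.6 min.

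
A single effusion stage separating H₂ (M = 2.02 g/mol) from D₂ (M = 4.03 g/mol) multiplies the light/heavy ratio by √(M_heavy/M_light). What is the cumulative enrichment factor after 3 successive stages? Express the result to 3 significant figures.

2.82

Overall factor = α^3 with α = √(4.03/2.02), i.e. (4.03/2.02)^(3/2).
= 1.99505^(3/2) = 2.82.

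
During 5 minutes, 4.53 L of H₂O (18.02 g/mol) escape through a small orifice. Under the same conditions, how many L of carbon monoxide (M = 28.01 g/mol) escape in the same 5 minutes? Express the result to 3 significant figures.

3.63 L

From Graham's law, rate_CO/rate_H₂O = √(M_H₂O/M_CO) = √(18.02/28.01) = √0.6433 = 0.8021.
So the volume for CO is 4.53 × 0.8021 = 3.63 L.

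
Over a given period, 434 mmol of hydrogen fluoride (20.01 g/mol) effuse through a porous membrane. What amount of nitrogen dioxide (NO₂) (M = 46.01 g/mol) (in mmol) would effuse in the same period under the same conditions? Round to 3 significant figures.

286 mmol

Using Graham's law: rate_NO₂/rate_HF = √(M_HF/M_NO₂) = √(20.01/46.01) = √0.4349 = 0.6595.
So the amount for NO₂ is 434 × 0.6595 = 286 mmol.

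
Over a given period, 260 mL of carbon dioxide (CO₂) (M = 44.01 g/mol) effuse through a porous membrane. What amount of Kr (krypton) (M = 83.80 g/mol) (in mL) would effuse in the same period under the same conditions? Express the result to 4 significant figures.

188.4 mL

Since effusion rate ∝ 1/√M, rate_Kr/rate_CO₂ = √(M_CO₂/M_Kr) = √(44.01/83.80) = √0.5252 = 0.7247.
So the volume for Kr is 260 × 0.7247 = 188.4 mL.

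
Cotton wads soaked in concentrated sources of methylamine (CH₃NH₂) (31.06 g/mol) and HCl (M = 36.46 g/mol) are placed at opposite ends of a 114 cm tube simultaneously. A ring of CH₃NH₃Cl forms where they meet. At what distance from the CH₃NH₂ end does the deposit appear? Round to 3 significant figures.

59.3 cm

Distances travelled in equal time are proportional to diffusion rates, so d_CH₃NH₂/d_HCl = √(M_HCl/M_CH₃NH₂) = √(36.46/31.06) = 1.083.
With d_CH₃NH₂ + d_HCl = 114 cm, d_HCl = 114/(1 + 1.083) = 54.72 cm.
d_CH₃NH₂ = 114 − 54.72 = 59.3 cm.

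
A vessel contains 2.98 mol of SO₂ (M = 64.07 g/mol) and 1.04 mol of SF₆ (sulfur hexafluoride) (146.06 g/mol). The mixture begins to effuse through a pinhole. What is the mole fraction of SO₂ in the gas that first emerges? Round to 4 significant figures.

Rate_i ∝ x_i/√M_i (Graham's law weighted by mole fraction), so the effusate composition follows n_i/√M_i.
Mole fraction of SO₂ in the effusate = (n_SO₂/√M_SO₂) / (n_SO₂/√M_SO₂ + n_SF₆/√M_SF₆)
= (2.98/√64.07) / (2.98/√64.07 + 1.04/√146.06) = 0.3723/(0.3723 + 0.08605) = 0.8123.

0.8123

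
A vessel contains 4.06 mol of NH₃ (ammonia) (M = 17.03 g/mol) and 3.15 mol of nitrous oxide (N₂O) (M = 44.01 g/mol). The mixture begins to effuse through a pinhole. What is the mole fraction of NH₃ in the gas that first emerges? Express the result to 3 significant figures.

Effusion rate of each component ∝ n_i/√M_i (partial pressure × 1/√M).
Mole fraction of NH₃ in the effusate = (n_NH₃/√M_NH₃) / (n_NH₃/√M_NH₃ + n_N₂O/√M_N₂O)
= (4.06/√17.03) / (4.06/√17.03 + 3.15/√44.01) = 0.9838/(0.9838 + 0.4748) = 0.674.

0.674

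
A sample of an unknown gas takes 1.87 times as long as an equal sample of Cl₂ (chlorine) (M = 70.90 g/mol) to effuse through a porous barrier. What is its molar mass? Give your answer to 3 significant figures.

248 g/mol

From Graham's law, t_X/t_Cl₂ = √(M_X/M_Cl₂).
1.87 = √(M_X/70.90)
M_X = 70.90 × 1.87² = 70.90 × 3.497 = 248 g/mol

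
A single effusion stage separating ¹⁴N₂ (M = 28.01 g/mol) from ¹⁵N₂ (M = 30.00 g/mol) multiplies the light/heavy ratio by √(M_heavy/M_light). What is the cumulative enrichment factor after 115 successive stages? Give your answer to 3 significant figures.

51.8

Overall factor = α^115 with α = √(30.00/28.01), i.e. (30.00/28.01)^(115/2).
= 1.07105^(115/2) = 51.8.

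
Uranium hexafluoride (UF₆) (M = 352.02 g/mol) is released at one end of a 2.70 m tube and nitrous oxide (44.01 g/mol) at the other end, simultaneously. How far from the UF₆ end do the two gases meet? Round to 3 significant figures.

In equal time, each gas travels a distance ∝ its rate ∝ 1/√M, so d_UF₆/d_N₂O = √(M_N₂O/M_UF₆) = √(44.01/352.02) = 0.3536.
With d_UF₆ + d_N₂O = 2.70 m, d_N₂O = 2.70/(1 + 0.3536) = 1.995 m.
d_UF₆ = 2.70 − 1.995 = 0.705 m.

0.705 m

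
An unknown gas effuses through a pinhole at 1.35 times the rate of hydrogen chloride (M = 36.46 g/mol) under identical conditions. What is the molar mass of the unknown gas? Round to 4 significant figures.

Since effusion rate ∝ 1/√M, rate_X/rate_HCl = √(M_HCl/M_X).
1.35 = √(36.46/M_X)
M_X = 36.46 / 1.35² = 36.46 / 1.823 = 20.01 g/mol

20.01 g/mol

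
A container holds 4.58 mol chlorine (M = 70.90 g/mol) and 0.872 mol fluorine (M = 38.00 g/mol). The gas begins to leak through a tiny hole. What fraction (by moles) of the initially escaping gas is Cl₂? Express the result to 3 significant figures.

Rate_i ∝ x_i/√M_i (Graham's law weighted by mole fraction), so the effusate composition follows n_i/√M_i.
So x_Cl₂ in the escaping gas = (n_Cl₂/√M_Cl₂) / Σ(n_i/√M_i)
= (4.58/√70.90) / (4.58/√70.90 + 0.872/√38.00) = 0.5439/(0.5439 + 0.1415) = 0.794.

0.794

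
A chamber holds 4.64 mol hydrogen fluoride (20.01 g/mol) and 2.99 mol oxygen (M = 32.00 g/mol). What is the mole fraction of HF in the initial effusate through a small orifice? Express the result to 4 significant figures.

Rate_i ∝ x_i/√M_i (Graham's law weighted by mole fraction), so the effusate composition follows n_i/√M_i.
x_HF(eff) = (n_HF/√M_HF) / (n_HF/√M_HF + n_O₂/√M_O₂)
= (4.64/√20.01) / (4.64/√20.01 + 2.99/√32.00) = 1.037/(1.037 + 0.5286) = 0.6624.

0.6624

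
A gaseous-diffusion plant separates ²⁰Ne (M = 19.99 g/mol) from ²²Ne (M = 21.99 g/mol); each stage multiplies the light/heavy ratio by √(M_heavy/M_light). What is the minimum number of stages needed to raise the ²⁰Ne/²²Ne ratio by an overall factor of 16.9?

Per stage α = (21.99/19.99)^(1/2) = 1.10005^0.5, giving ln α = 0.04768.
Need α^N ≥ 16.9 ⇒ N ≥ ln(16.9) / ln α = 2.827 / 0.04768 = 59.30.
Rounding up, N = 60 stages.

60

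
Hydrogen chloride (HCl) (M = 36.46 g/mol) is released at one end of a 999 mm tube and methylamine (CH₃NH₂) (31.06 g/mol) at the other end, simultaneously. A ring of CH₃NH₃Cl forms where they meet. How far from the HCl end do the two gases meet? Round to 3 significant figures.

479 mm

Graham's law gives d_HCl/d_CH₃NH₂ = rate_HCl/rate_CH₃NH₂ = √(M_CH₃NH₂/M_HCl) = √(31.06/36.46) = 0.9230.
With d_HCl + d_CH₃NH₂ = 999 mm, d_CH₃NH₂ = 999/(1 + 0.9230) = 519.5 mm.
d_HCl = 999 − 519.5 = 479 mm.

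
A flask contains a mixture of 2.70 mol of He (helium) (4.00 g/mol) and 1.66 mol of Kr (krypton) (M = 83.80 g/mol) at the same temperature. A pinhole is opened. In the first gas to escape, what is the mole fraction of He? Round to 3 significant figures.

Rate_i ∝ x_i/√M_i (Graham's law weighted by mole fraction), so the effusate composition follows n_i/√M_i.
So x_He in the escaping gas = (n_He/√M_He) / Σ(n_i/√M_i)
= (2.70/√4.00) / (2.70/√4.00 + 1.66/√83.80) = 1.350/(1.350 + 0.1813) = 0.882.

0.882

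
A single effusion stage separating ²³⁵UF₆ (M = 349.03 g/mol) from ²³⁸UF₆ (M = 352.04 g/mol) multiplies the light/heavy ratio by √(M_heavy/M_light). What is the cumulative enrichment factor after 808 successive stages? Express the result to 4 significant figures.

32.11

Overall factor = α^808 with α = √(352.04/349.03), i.e. (352.04/349.03)^(808/2).
= 1.00862^404 = 32.11.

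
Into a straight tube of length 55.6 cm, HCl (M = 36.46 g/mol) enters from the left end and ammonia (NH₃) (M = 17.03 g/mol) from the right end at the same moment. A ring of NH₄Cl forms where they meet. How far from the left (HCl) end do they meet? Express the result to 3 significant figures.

The fronts meet when d_HCl + d_NH₃ = L with d_HCl/d_NH₃ = √(M_NH₃/M_HCl) (Graham's law). Here √(M_NH₃/M_HCl) = √(17.03/36.46) = 0.6834.
With d_HCl + d_NH₃ = 55.6 cm, d_NH₃ = 55.6/(1 + 0.6834) = 33.03 cm.
d_HCl = 55.6 − 33.03 = 22.6 cm.

22.6 cm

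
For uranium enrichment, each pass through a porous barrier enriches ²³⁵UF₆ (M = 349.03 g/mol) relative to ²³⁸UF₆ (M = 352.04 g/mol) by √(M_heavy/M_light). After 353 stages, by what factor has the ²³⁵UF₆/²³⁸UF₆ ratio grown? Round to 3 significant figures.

4.55

The single-stage factor is √(M_heavy/M_light), so 353 stages give [√(352.04/349.03)]^353 = (352.04/349.03)^(353/2).
= 1.00862^(353/2) = 4.55.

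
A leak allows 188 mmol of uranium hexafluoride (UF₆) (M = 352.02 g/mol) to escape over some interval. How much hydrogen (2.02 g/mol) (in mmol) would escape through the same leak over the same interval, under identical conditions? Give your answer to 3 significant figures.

2480 mmol

Graham's law gives rate_H₂/rate_UF₆ = √(M_UF₆/M_H₂) = √(352.02/2.02) = √174.3 = 13.20.
So the amount for H₂ is 188 × 13.20 = 2480 mmol.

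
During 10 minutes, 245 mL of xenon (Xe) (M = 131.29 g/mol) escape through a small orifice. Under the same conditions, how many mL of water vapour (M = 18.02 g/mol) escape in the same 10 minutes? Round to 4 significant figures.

661.3 mL

Using Graham's law: rate_H₂O/rate_Xe = √(M_Xe/M_H₂O) = √(131.29/18.02) = √7.286 = 2.699.
So the volume for H₂O is 245 × 2.699 = 661.3 mL.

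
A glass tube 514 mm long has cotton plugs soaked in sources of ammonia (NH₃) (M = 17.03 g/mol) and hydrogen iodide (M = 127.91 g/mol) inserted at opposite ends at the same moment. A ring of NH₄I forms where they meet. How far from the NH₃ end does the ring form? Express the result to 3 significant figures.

The fronts meet when d_NH₃ + d_HI = L with d_NH₃/d_HI = √(M_HI/M_NH₃) (Graham's law). Here √(M_HI/M_NH₃) = √(127.91/17.03) = 2.741.
With d_NH₃ + d_HI = 514 mm, d_HI = 514/(1 + 2.741) = 137.4 mm.
d_NH₃ = 514 − 137.4 = 377 mm.

377 mm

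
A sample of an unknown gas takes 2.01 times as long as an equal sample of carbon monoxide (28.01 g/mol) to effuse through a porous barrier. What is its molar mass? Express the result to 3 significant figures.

113 g/mol

Graham's law gives t_X/t_CO = √(M_X/M_CO).
2.01 = √(M_X/28.01)
M_X = 28.01 × 2.01² = 28.01 × 4.040 = 113 g/mol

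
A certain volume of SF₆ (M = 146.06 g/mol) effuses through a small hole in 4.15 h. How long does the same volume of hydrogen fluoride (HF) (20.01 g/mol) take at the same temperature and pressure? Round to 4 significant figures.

Graham's law gives t_HF/t_SF₆ = √(M_HF/M_SF₆) = √(20.01/146.06) = √0.1370 = 0.3701.
So the time for HF is 4.15 × 0.3701 = 1.536 h.

1.536 h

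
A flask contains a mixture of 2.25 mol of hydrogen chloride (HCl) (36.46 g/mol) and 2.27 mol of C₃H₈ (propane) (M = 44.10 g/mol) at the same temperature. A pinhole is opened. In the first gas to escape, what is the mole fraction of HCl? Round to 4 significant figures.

0.5216

Rate_i ∝ x_i/√M_i (Graham's law weighted by mole fraction), so the effusate composition follows n_i/√M_i.
Mole fraction of HCl in the effusate = (n_HCl/√M_HCl) / (n_HCl/√M_HCl + n_C₃H₈/√M_C₃H₈)
= (2.25/√36.46) / (2.25/√36.46 + 2.27/√44.10) = 0.3726/(0.3726 + 0.3418) = 0.5216.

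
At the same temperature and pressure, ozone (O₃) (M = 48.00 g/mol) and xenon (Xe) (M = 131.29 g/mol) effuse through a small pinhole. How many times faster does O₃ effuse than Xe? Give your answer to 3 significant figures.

By Graham's law, rate_O₃/rate_Xe = √(M_Xe/M_O₃) = √(131.29/48.00) = √2.735 = 1.65.

1.65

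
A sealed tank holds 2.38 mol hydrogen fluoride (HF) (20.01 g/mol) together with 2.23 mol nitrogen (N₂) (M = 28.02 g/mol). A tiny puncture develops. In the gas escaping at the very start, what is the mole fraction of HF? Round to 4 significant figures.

0.5581

Each component's effusion rate ∝ (its partial pressure)·(1/√M) ∝ n_i/√M_i.
Mole fraction of HF in the effusate = (n_HF/√M_HF) / (n_HF/√M_HF + n_N₂/√M_N₂)
= (2.38/√20.01) / (2.38/√20.01 + 2.23/√28.02) = 0.5321/(0.5321 + 0.4213) = 0.5581.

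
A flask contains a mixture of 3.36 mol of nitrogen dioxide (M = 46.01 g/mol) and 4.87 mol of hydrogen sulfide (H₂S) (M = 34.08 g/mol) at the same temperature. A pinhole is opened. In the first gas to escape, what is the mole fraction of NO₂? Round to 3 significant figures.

Effusion rate of each component ∝ n_i/√M_i (partial pressure × 1/√M).
So x_NO₂ in the escaping gas = (n_NO₂/√M_NO₂) / Σ(n_i/√M_i)
= (3.36/√46.01) / (3.36/√46.01 + 4.87/√34.08) = 0.4954/(0.4954 + 0.8342) = 0.373.

0.373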